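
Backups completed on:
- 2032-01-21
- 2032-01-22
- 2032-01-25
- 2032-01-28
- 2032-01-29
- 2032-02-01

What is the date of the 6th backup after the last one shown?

2032-02-15

Every event lands on a Wednesday or Thursday or Sunday (gaps cycle 1, 3, 3, 1, 3).
So the schedule is: every Wednesday, Thursday and Sunday.
Next Wednesday: 2032-02-04.
The following Thursday is 2032-02-05.
Next Sunday: 2032-02-08.
Next Wednesday: 2032-02-11.
Next Thursday: 2032-02-12.
The following Sunday is 2032-02-15.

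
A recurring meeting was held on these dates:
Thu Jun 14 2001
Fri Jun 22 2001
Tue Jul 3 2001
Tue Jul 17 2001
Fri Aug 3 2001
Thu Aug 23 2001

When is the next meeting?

Sat Sep 15 2001

Gaps: 8, 11, 14, 17, 20 days — each gap is 3 larger than the previous one.
Next gap: 23 days. Thu Aug 23 2001 + 23 days = Sat Sep 15 2001.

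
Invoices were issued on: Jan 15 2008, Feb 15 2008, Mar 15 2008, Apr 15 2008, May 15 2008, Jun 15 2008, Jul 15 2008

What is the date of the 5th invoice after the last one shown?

Gaps: 31, 29, 31, 30, 31, 30 days — not constant. Every event is on the 15th of the month.
Pattern: the 15th of each month.
August 2008: Aug 15 2008.
Next: September 2008 → Sep 15 2008.
October 2008: Oct 15 2008.
Next: November 2008 → Nov 15 2008.
Next: December 2008 → Dec 15 2008.

Dec 15 2008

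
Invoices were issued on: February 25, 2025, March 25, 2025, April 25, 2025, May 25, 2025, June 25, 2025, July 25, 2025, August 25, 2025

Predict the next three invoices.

September 25, 2025; October 25, 2025; November 25, 2025

Gaps: 28, 31, 30, 31, 30, 31 days — not constant. Every event is on the 25th of the month.
Pattern: the 25th of each month.
Next: September 2025 → September 25, 2025.
Next: October 2025 → October 25, 2025.
November 2025: November 25, 2025.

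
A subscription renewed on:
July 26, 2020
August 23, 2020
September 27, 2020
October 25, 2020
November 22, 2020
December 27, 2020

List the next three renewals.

January 24, 2021; February 28, 2021; March 28, 2021

Gaps: 28, 35, 28, 28, 35 days — a mix of 28 and 35. Every date is a Sunday.
Each is the 4th Sunday of its month.
4th Sunday of January 2021: January 24, 2021.
February 2021 — 4th Sunday is February 28, 2021.
March 2021 — 4th Sunday is March 28, 2021.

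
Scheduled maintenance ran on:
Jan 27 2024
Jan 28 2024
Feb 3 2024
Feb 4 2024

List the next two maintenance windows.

Feb 10 2024, Feb 11 2024

The gap pattern 1, 6, 1 repeats every 2 events.
These are the Saturdays and Sundays of each week.
The following Saturday is Feb 10 2024.
The following Sunday is Feb 11 2024.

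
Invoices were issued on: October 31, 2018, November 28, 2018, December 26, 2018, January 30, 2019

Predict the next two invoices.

February 27, 2019; March 27, 2019

These are Wednesdays with 28, 28, 35-day gaps.
Each is the final Wednesday of its month — October 31, 2018 is past the 28th, so '4th Wednesday' doesn't fit.
February 2019 ends with Wednesday February 27, 2019.
March 2019 ends with Wednesday March 27, 2019.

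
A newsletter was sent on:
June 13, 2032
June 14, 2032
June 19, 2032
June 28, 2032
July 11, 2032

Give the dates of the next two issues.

July 28, 2032; August 18, 2032

Intervals are 1, 5, 9, 13 days — an arithmetic progression with common difference 4.
Next gap: 17 days. July 11, 2032 + 17 days = July 28, 2032.
Next gap: 21 days. July 28, 2032 + 21 days = August 18, 2032.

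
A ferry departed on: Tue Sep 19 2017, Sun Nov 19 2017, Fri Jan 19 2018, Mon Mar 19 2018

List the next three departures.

Sat May 19 2018, Thu Jul 19 2018, Wed Sep 19 2018

Each date is the 19th; the gaps (61, 61, 59) track the month lengths.
The rule is the 19th of every 2 months.
Next: May 2018 → Sat May 19 2018.
Next: July 2018 → Thu Jul 19 2018.
Next: September 2018 → Wed Sep 19 2018.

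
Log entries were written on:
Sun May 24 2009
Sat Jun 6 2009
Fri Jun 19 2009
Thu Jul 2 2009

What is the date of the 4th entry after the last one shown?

The spacing is 13, 13, 13 days — always 13 days.
Thu Jul 2 2009 + 13 days = Wed Jul 15 2009.
Wed Jul 15 2009 + 13 days = Tue Jul 28 2009.
Tue Jul 28 2009 + 13 days = Mon Aug 10 2009.
Mon Aug 10 2009 + 13 days = Sun Aug 23 2009.

Sun Aug 23 2009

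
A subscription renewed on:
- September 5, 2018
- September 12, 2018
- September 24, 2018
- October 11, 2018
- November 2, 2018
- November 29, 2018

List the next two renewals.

December 31, 2018; February 6, 2019

Gaps: 7, 12, 17, 22, 27 days — each gap is 5 larger than the previous one.
Next gap: 32 days. November 29, 2018 + 32 days = December 31, 2018.
Next gap: 37 days. December 31, 2018 + 37 days = February 6, 2019.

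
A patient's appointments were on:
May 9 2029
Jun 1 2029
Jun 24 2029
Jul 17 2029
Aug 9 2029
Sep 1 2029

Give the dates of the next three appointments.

Gaps between consecutive events: 23, 23, 23, 23, 23 days — a constant 23-day interval.
Sep 1 2029 + 23 days = Sep 24 2029.
Sep 24 2029 + 23 days = Oct 17 2029.
Oct 17 2029 + 23 days = Nov 9 2029.

Sep 24 2029, Oct 17 2029, Nov 9 2029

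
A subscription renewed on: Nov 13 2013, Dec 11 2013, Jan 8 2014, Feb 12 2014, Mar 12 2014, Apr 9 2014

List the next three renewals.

May 14 2014, Jun 11 2014, Jul 9 2014

Gaps: 28, 28, 35, 28, 28 days — a mix of 28 and 35. Every date is a Wednesday.
Each is the 2nd Wednesday of its month.
May 2014 — 2nd Wednesday is May 14 2014.
June 2014 — 2nd Wednesday is Jun 11 2014.
2nd Wednesday of July 2014: Jul 9 2014.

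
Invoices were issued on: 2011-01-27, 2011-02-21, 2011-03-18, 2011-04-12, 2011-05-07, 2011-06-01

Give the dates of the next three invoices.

2011-06-26, 2011-07-21, 2011-08-15

The spacing is 25, 25, 25, 25, 25 days — always 25 days.
2011-06-01 + 25 days = 2011-06-26.
2011-06-26 + 25 days = 2011-07-21.
2011-07-21 + 25 days = 2011-08-15.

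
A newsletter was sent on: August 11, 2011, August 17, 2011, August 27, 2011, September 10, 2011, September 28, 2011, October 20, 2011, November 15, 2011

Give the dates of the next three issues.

December 15, 2011; January 18, 2012; February 25, 2012

The spacing grows by 4 each time: 6, 10, 14, 18, 22, 26 days.
Next gap: 30 days. November 15, 2011 + 30 days = December 15, 2011.
Next gap: 34 days. December 15, 2011 + 34 days = January 18, 2012.
Next gap: 38 days. January 18, 2012 + 38 days = February 25, 2012.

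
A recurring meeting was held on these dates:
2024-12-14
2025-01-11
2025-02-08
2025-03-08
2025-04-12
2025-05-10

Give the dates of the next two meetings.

Gaps: 28, 28, 28, 35, 28 days — a mix of 28 and 35. Every date is a Saturday.
Each is the 2nd Saturday of its month.
June 2025 — 2nd Saturday is 2025-06-14.
2nd Saturday of July 2025: 2025-07-12.

2025-06-14, 2025-07-12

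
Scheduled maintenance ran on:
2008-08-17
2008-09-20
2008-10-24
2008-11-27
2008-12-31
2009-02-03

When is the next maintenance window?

2009-03-09

Every event comes 34 days after the last (34, 34, 34, 34, 34).
2009-02-03 + 34 days = 2009-03-09.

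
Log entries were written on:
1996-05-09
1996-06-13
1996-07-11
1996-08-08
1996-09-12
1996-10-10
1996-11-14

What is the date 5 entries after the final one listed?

1997-04-10

Gaps: 35, 28, 28, 35, 28, 35 days — a mix of 28 and 35. Every date is a Thursday.
Each is the 2nd Thursday of its month.
2nd Thursday of December 1996: 1996-12-12.
January 1997 — 2nd Thursday is 1997-01-09.
2nd Thursday of February 1997: 1997-02-13.
2nd Thursday of March 1997: 1997-03-13.
2nd Thursday of April 1997: 1997-04-10.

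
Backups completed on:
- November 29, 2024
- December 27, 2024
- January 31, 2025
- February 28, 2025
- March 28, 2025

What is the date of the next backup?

April 25, 2025

Every date is a Friday; gaps 28, 35, 28, 28 days.
Each is the last Friday of its month (at least one falls on the 29th or later, ruling out '4th Friday').
April 2025 ends with Friday April 25, 2025.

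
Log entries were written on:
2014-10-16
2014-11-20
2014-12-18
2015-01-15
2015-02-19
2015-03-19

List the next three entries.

All dates are Thursdays, 35, 28, 28, 35, 28 days apart.
Specifically, the 3rd Thursday of each month.
April 2015 — 3rd Thursday is 2015-04-16.
3rd Thursday of May 2015: 2015-05-21.
June 2015 — 3rd Thursday is 2015-06-18.

2015-04-16, 2015-05-21, 2015-06-18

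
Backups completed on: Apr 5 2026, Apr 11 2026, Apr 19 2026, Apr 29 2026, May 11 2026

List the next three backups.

Intervals are 6, 8, 10, 12 days — an arithmetic progression with common difference 2.
Next gap: 14 days. May 11 2026 + 14 days = May 25 2026.
Next gap: 16 days. May 25 2026 + 16 days = Jun 10 2026.
Next gap: 18 days. Jun 10 2026 + 18 days = Jun 28 2026.

May 25 2026, Jun 10 2026, Jun 28 2026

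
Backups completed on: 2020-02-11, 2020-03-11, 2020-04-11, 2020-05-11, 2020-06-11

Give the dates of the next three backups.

2020-07-11, 2020-08-11, 2020-09-11

Gaps: 29, 31, 30, 31 days — not constant. Every event is on the 11th of the month.
Pattern: the 11th of each month.
July 2020: 2020-07-11.
August 2020: 2020-08-11.
September 2020: 2020-09-11.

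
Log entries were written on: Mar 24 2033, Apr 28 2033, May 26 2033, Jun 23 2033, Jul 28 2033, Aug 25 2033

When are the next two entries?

Gaps: 35, 28, 28, 35, 28 days — a mix of 28 and 35. Every date is a Thursday.
Each is the 4th Thursday of its month.
September 2033 — 4th Thursday is Sep 22 2033.
4th Thursday of October 2033: Oct 27 2033.

Sep 22 2033, Oct 27 2033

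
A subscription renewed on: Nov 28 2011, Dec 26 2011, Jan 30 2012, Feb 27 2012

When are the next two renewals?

Mar 26 2012, Apr 30 2012

All Mondays; the gaps (28, 35, 28) vary with month length.
This is the last Monday of each month.
March 2012 ends with Monday Mar 26 2012.
April 2012 ends with Monday Apr 30 2012.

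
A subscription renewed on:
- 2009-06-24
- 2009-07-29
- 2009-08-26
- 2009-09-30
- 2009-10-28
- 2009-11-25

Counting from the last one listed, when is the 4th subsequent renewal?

These are Wednesdays with 35, 28, 35, 28, 28-day gaps.
Each is the final Wednesday of its month — 2009-07-29 is past the 28th, so '4th Wednesday' doesn't fit.
December 2009 ends with Wednesday 2009-12-30.
January 2010 ends with Wednesday 2010-01-27.
February 2010 ends with Wednesday 2010-02-24.
March 2010 ends with Wednesday 2010-03-31.

2010-03-31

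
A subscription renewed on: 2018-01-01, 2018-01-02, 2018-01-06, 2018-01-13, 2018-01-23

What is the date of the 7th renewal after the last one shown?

Gaps: 1, 4, 7, 10 days — each gap is 3 larger than the previous one.
Next gap: 13 days. 2018-01-23 + 13 days = 2018-02-05.
Next gap: 16 days. 2018-02-05 + 16 days = 2018-02-21.
Next gap: 19 days. 2018-02-21 + 19 days = 2018-03-12.
Next gap: 22 days. 2018-03-12 + 22 days = 2018-04-03.
Next gap: 25 days. 2018-04-03 + 25 days = 2018-04-28.
Next gap: 28 days. 2018-04-28 + 28 days = 2018-05-26.
Next gap: 31 days. 2018-05-26 + 31 days = 2018-06-26.

2018-06-26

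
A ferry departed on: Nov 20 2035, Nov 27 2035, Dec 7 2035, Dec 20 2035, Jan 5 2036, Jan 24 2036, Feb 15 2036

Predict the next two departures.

Mar 11 2036, Apr 8 2036

Gaps: 7, 10, 13, 16, 19, 22 days — each gap is 3 larger than the previous one.
Next gap: 25 days. Feb 15 2036 + 25 days = Mar 11 2036.
Next gap: 28 days. Mar 11 2036 + 28 days = Apr 8 2036.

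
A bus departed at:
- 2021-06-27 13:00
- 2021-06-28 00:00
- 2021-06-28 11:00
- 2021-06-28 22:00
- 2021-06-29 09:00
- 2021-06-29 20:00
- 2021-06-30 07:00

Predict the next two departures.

Spacing: 11, 11, 11, 11, 11, 11 h — constant 11 h.
2021-06-30 07:00 + 11 h = 2021-06-30 18:00.
2021-06-30 18:00 + 11 h = 2021-07-01 05:00.

2021-06-30 18:00, 2021-07-01 05:00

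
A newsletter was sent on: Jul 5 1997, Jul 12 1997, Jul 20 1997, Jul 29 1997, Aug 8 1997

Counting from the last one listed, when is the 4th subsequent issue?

Sep 27 1997

Intervals are 7, 8, 9, 10 days — an arithmetic progression with common difference 1.
Next gap: 11 days. Aug 8 1997 + 11 days = Aug 19 1997.
Next gap: 12 days. Aug 19 1997 + 12 days = Aug 31 1997.
Next gap: 13 days. Aug 31 1997 + 13 days = Sep 13 1997.
Next gap: 14 days. Sep 13 1997 + 14 days = Sep 27 1997.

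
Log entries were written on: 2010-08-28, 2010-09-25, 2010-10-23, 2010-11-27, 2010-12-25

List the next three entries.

Gaps: 28, 28, 35, 28 days — a mix of 28 and 35. Every date is a Saturday.
Each is the 4th Saturday of its month.
January 2011 — 4th Saturday is 2011-01-22.
4th Saturday of February 2011: 2011-02-26.
March 2011 — 4th Saturday is 2011-03-26.

2011-01-22, 2011-02-26, 2011-03-26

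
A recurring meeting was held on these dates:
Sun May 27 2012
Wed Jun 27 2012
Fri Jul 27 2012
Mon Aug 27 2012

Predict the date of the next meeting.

Gaps: 31, 30, 31 days — not constant. Every event is on the 27th of the month.
Pattern: the 27th of each month.
Next: September 2012 → Thu Sep 27 2012.

Thu Sep 27 2012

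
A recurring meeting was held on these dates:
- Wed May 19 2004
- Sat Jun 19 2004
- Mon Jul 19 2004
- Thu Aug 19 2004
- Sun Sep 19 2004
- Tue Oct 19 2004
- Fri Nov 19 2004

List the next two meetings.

Each date is the 19th; the gaps (31, 30, 31, 31, 30, 31) track the month lengths.
The rule is the 19th of each month.
December 2004: Sun Dec 19 2004.
January 2005: Wed Jan 19 2005.

Sun Dec 19 2004, Wed Jan 19 2005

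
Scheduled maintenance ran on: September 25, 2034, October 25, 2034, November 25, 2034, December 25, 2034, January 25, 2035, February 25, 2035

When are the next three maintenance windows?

March 25, 2035; April 25, 2035; May 25, 2035

The day-of-month is always 25 (30, 31, 30, 31, 31 days between events).
So this recurs on the 25th of each month.
Next: March 2035 → March 25, 2035.
Next: April 2035 → April 25, 2035.
Next: May 2035 → May 25, 2035.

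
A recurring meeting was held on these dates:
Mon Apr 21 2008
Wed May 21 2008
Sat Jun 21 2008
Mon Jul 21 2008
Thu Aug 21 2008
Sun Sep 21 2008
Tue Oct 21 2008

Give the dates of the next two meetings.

Fri Nov 21 2008, Sun Dec 21 2008

The day-of-month is always 21 (30, 31, 30, 31, 31, 30 days between events).
So this recurs on the 21st of each month.
Next: November 2008 → Fri Nov 21 2008.
December 2008: Sun Dec 21 2008.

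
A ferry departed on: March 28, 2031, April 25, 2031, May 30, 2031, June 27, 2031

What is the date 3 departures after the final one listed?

September 26, 2031

These are Fridays with 28, 35, 28-day gaps.
Each is the final Friday of its month — May 30, 2031 is past the 28th, so '4th Friday' doesn't fit.
July 2031 ends with Friday July 25, 2031.
Last Friday of August 2031: August 29, 2031.
Last Friday of September 2031: September 26, 2031.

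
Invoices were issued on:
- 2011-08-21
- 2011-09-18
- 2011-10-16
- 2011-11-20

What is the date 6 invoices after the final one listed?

All dates are Sundays, 28, 28, 35 days apart.
Specifically, the 3rd Sunday of each month.
December 2011 — 3rd Sunday is 2011-12-18.
3rd Sunday of January 2012: 2012-01-15.
February 2012 — 3rd Sunday is 2012-02-19.
3rd Sunday of March 2012: 2012-03-18.
April 2012 — 3rd Sunday is 2012-04-15.
3rd Sunday of May 2012: 2012-05-20.

2012-05-20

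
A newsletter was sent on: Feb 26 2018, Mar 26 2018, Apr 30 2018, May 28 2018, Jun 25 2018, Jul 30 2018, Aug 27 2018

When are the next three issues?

Every date is a Monday; gaps 28, 35, 28, 28, 35, 28 days.
Each is the last Monday of its month (at least one falls on the 29th or later, ruling out '4th Monday').
September 2018 ends with Monday Sep 24 2018.
October 2018 ends with Monday Oct 29 2018.
Last Monday of November 2018: Nov 26 2018.

Sep 24 2018, Oct 29 2018, Nov 26 2018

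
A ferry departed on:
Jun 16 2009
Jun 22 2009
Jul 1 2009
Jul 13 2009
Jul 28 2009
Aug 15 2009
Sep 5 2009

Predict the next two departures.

Sep 29 2009, Oct 26 2009

Gaps: 6, 9, 12, 15, 18, 21 days — each gap is 3 larger than the previous one.
Next gap: 24 days. Sep 5 2009 + 24 days = Sep 29 2009.
Next gap: 27 days. Sep 29 2009 + 27 days = Oct 26 2009.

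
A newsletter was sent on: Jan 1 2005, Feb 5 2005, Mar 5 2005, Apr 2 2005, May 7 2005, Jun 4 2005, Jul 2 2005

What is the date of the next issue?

Aug 6 2005

Gaps: 35, 28, 28, 35, 28, 28 days — a mix of 28 and 35. Every date is a Saturday.
Each is the 1st Saturday of its month.
August 2005 — 1st Saturday is Aug 6 2005.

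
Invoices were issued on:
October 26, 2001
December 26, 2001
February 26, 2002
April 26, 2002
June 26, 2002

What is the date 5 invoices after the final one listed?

The day-of-month is always 26 (61, 62, 59, 61 days between events).
So this recurs on the 26th of every 2 months.
Next: August 2002 → August 26, 2002.
October 2002: October 26, 2002.
December 2002: December 26, 2002.
February 2003: February 26, 2003.
April 2003: April 26, 2003.

April 26, 2003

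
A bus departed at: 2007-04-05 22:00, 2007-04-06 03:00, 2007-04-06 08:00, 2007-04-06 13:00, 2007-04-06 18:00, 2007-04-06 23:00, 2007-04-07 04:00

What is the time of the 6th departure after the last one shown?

The interval is a steady 5 hours (5, 5, 5, 5, 5, 5).
2007-04-07 04:00 + 5 h = 2007-04-07 09:00.
2007-04-07 09:00 + 5 h = 2007-04-07 14:00.
2007-04-07 14:00 + 5 h = 2007-04-07 19:00.
2007-04-07 19:00 + 5 h = 2007-04-08 00:00.
2007-04-08 00:00 + 5 h = 2007-04-08 05:00.
2007-04-08 05:00 + 5 h = 2007-04-08 10:00.

2007-04-08 10:00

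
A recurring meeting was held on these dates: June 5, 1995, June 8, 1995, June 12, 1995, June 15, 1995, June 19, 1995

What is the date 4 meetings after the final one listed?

July 3, 1995

Gaps: 3, 4, 3, 4 days — not constant, but cyclic with period 2.
The events fall on every Monday and Thursday.
The following Thursday is June 22, 1995.
Next Monday: June 26, 1995.
The following Thursday is June 29, 1995.
The following Monday is July 3, 1995.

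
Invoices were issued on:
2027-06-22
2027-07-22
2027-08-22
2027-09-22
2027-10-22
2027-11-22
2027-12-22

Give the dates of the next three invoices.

Each date is the 22nd; the gaps (30, 31, 31, 30, 31, 30) track the month lengths.
The rule is the 22nd of each month.
January 2028: 2028-01-22.
February 2028: 2028-02-22.
Next: March 2028 → 2028-03-22.

2028-01-22, 2028-02-22, 2028-03-22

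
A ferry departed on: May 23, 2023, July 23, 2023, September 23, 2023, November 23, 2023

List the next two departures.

January 23, 2024; March 23, 2024

Gaps: 61, 62, 61 days — not constant. Every event is on the 23rd of the month.
Pattern: the 23rd of every 2 months.
January 2024: January 23, 2024.
Next: March 2024 → March 23, 2024.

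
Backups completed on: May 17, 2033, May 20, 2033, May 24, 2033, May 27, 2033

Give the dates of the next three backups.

May 31, 2033; June 3, 2033; June 7, 2033

Every event lands on a Tuesday or Friday (gaps cycle 3, 4, 3).
So the schedule is: every Tuesday and Friday.
Next Tuesday: May 31, 2033.
Next Friday: June 3, 2033.
The following Tuesday is June 7, 2033.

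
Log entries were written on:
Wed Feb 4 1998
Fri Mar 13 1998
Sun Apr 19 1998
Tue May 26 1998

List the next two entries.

The spacing is 37, 37, 37 days — always 37 days.
Tue May 26 1998 + 37 days = Thu Jul 2 1998.
Thu Jul 2 1998 + 37 days = Sat Aug 8 1998.

Thu Jul 2 1998, Sat Aug 8 1998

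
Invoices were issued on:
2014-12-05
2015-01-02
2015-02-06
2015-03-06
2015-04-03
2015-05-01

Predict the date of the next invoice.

2015-06-05

All dates are Fridays, 28, 35, 28, 28, 28 days apart.
Specifically, the 1st Friday of each month.
June 2015 — 1st Friday is 2015-06-05.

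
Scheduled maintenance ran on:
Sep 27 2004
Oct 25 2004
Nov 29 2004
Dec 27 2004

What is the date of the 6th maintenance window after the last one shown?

Jun 27 2005

All Mondays; the gaps (28, 35, 28) vary with month length.
This is the last Monday of each month.
Last Monday of January 2005: Jan 31 2005.
February 2005 ends with Monday Feb 28 2005.
Last Monday of March 2005: Mar 28 2005.
Last Monday of April 2005: Apr 25 2005.
Last Monday of May 2005: May 30 2005.
Last Monday of June 2005: Jun 27 2005.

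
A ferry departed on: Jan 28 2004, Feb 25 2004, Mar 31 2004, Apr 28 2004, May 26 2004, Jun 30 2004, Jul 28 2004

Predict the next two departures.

Every date is a Wednesday; gaps 28, 35, 28, 28, 35, 28 days.
Each is the last Wednesday of its month (at least one falls on the 29th or later, ruling out '4th Wednesday').
Last Wednesday of August 2004: Aug 25 2004.
September 2004 ends with Wednesday Sep 29 2004.

Aug 25 2004, Sep 29 2004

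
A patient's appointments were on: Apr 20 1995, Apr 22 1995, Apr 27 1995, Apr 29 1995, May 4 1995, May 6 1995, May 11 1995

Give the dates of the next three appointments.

Gaps: 2, 5, 2, 5, 2, 5 days — not constant, but cyclic with period 2.
The events fall on every Thursday and Saturday.
The following Saturday is May 13 1995.
Next Thursday: May 18 1995.
The following Saturday is May 20 1995.

May 13 1995, May 18 1995, May 20 1995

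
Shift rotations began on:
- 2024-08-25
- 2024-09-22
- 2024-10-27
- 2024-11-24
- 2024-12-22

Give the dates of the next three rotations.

2025-01-26, 2025-02-23, 2025-03-23

All dates are Sundays, 28, 35, 28, 28 days apart.
Specifically, the 4th Sunday of each month.
4th Sunday of January 2025: 2025-01-26.
4th Sunday of February 2025: 2025-02-23.
March 2025 — 4th Sunday is 2025-03-23.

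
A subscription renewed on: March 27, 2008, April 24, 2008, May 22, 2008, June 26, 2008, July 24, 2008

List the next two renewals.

August 28, 2008; September 25, 2008

These are Thursdays at 28- or 35-day spacing (28, 28, 35, 28).
The pattern: 4th Thursday of the month.
4th Thursday of August 2008: August 28, 2008.
September 2008 — 4th Thursday is September 25, 2008.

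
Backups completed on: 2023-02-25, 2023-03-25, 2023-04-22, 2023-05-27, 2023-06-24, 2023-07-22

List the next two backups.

Gaps: 28, 28, 35, 28, 28 days — a mix of 28 and 35. Every date is a Saturday.
Each is the 4th Saturday of its month.
4th Saturday of August 2023: 2023-08-26.
4th Saturday of September 2023: 2023-09-23.

2023-08-26, 2023-09-23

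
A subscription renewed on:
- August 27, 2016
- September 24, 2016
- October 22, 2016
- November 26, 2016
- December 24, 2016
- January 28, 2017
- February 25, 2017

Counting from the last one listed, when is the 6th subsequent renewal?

August 26, 2017

Gaps: 28, 28, 35, 28, 35, 28 days — a mix of 28 and 35. Every date is a Saturday.
Each is the 4th Saturday of its month.
March 2017 — 4th Saturday is March 25, 2017.
April 2017 — 4th Saturday is April 22, 2017.
May 2017 — 4th Saturday is May 27, 2017.
4th Saturday of June 2017: June 24, 2017.
4th Saturday of July 2017: July 22, 2017.
4th Saturday of August 2017: August 26, 2017.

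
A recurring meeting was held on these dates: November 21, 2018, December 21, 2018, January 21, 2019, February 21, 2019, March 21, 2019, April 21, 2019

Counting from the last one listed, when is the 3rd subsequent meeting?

July 21, 2019

Gaps: 30, 31, 31, 28, 31 days — not constant. Every event is on the 21st of the month.
Pattern: the 21st of each month.
May 2019: May 21, 2019.
Next: June 2019 → June 21, 2019.
Next: July 2019 → July 21, 2019.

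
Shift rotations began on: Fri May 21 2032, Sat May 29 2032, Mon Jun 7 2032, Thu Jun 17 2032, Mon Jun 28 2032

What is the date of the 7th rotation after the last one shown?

Intervals are 8, 9, 10, 11 days — an arithmetic progression with common difference 1.
Next gap: 12 days. Mon Jun 28 2032 + 12 days = Sat Jul 10 2032.
Next gap: 13 days. Sat Jul 10 2032 + 13 days = Fri Jul 23 2032.
Next gap: 14 days. Fri Jul 23 2032 + 14 days = Fri Aug 6 2032.
Next gap: 15 days. Fri Aug 6 2032 + 15 days = Sat Aug 21 2032.
Next gap: 16 days. Sat Aug 21 2032 + 16 days = Mon Sep 6 2032.
Next gap: 17 days. Mon Sep 6 2032 + 17 days = Thu Sep 23 2032.
Next gap: 18 days. Thu Sep 23 2032 + 18 days = Mon Oct 11 2032.

Mon Oct 11 2032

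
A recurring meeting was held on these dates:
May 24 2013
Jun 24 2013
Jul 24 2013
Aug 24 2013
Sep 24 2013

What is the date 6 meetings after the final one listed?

Mar 24 2014

The day-of-month is always 24 (31, 30, 31, 31 days between events).
So this recurs on the 24th of each month.
Next: October 2013 → Oct 24 2013.
Next: November 2013 → Nov 24 2013.
Next: December 2013 → Dec 24 2013.
January 2014: Jan 24 2014.
Next: February 2014 → Feb 24 2014.
March 2014: Mar 24 2014.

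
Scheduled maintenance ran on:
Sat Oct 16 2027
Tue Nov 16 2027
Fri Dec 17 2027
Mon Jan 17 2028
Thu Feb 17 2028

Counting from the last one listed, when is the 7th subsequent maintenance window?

Gaps between consecutive events: 31, 31, 31, 31 days — a constant 31-day interval.
Thu Feb 17 2028 + 31 days = Sun Mar 19 2028.
Sun Mar 19 2028 + 31 days = Wed Apr 19 2028.
Wed Apr 19 2028 + 31 days = Sat May 20 2028.
Sat May 20 2028 + 31 days = Tue Jun 20 2028.
Tue Jun 20 2028 + 31 days = Fri Jul 21 2028.
Fri Jul 21 2028 + 31 days = Mon Aug 21 2028.
Mon Aug 21 2028 + 31 days = Thu Sep 21 2028.

Thu Sep 21 2028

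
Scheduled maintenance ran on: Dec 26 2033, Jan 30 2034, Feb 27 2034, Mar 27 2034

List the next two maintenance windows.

Apr 24 2034, May 29 2034

All Mondays; the gaps (35, 28, 28) vary with month length.
This is the last Monday of each month.
Last Monday of April 2034: Apr 24 2034.
Last Monday of May 2034: May 29 2034.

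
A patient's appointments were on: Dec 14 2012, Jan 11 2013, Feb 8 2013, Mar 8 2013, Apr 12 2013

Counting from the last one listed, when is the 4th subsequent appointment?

All dates are Fridays, 28, 28, 28, 35 days apart.
Specifically, the 2nd Friday of each month.
May 2013 — 2nd Friday is May 10 2013.
June 2013 — 2nd Friday is Jun 14 2013.
July 2013 — 2nd Friday is Jul 12 2013.
August 2013 — 2nd Friday is Aug 9 2013.

Aug 9 2013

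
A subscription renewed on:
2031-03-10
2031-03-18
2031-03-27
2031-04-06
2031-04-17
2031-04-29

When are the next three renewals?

2031-05-12, 2031-05-26, 2031-06-10

Gaps: 8, 9, 10, 11, 12 days — each gap is 1 larger than the previous one.
Next gap: 13 days. 2031-04-29 + 13 days = 2031-05-12.
Next gap: 14 days. 2031-05-12 + 14 days = 2031-05-26.
Next gap: 15 days. 2031-05-26 + 15 days = 2031-06-10.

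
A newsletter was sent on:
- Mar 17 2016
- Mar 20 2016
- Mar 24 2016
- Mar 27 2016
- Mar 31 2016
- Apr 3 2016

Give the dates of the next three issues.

Every event lands on a Thursday or Sunday (gaps cycle 3, 4, 3, 4, 3).
So the schedule is: every Thursday and Sunday.
Next Thursday: Apr 7 2016.
Next Sunday: Apr 10 2016.
Next Thursday: Apr 14 2016.

Apr 7 2016, Apr 10 2016, Apr 14 2016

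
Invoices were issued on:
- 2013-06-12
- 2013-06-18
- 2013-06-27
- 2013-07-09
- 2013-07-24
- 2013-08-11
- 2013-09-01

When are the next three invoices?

Intervals are 6, 9, 12, 15, 18, 21 days — an arithmetic progression with common difference 3.
Next gap: 24 days. 2013-09-01 + 24 days = 2013-09-25.
Next gap: 27 days. 2013-09-25 + 27 days = 2013-10-22.
Next gap: 30 days. 2013-10-22 + 30 days = 2013-11-21.

2013-09-25, 2013-10-22, 2013-11-21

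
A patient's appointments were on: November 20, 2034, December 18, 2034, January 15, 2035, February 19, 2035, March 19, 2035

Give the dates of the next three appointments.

April 16, 2035; May 21, 2035; June 18, 2035

Gaps: 28, 28, 35, 28 days — a mix of 28 and 35. Every date is a Monday.
Each is the 3rd Monday of its month.
3rd Monday of April 2035: April 16, 2035.
3rd Monday of May 2035: May 21, 2035.
June 2035 — 3rd Monday is June 18, 2035.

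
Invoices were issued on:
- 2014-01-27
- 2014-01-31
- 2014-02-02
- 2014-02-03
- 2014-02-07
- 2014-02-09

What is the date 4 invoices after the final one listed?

2014-02-17

Gaps: 4, 2, 1, 4, 2 days — not constant, but cyclic with period 3.
The events fall on every Monday, Friday and Sunday.
Next Monday: 2014-02-10.
Next Friday: 2014-02-14.
The following Sunday is 2014-02-16.
The following Monday is 2014-02-17.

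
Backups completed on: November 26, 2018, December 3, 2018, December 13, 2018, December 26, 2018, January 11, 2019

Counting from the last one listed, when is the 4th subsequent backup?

Gaps: 7, 10, 13, 16 days — each gap is 3 larger than the previous one.
Next gap: 19 days. January 11, 2019 + 19 days = January 30, 2019.
Next gap: 22 days. January 30, 2019 + 22 days = February 21, 2019.
Next gap: 25 days. February 21, 2019 + 25 days = March 18, 2019.
Next gap: 28 days. March 18, 2019 + 28 days = April 15, 2019.

April 15, 2019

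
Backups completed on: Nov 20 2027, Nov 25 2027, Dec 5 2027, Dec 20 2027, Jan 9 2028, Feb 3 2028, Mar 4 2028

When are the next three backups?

Gaps: 5, 10, 15, 20, 25, 30 days — each gap is 5 larger than the previous one.
Next gap: 35 days. Mar 4 2028 + 35 days = Apr 8 2028.
Next gap: 40 days. Apr 8 2028 + 40 days = May 18 2028.
Next gap: 45 days. May 18 2028 + 45 days = Jul 2 2028.

Apr 8 2028, May 18 2028, Jul 2 2028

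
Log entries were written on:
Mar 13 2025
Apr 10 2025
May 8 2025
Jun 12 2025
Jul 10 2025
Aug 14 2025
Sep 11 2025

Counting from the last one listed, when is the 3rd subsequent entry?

Dec 11 2025

These are Thursdays at 28- or 35-day spacing (28, 28, 35, 28, 35, 28).
The pattern: 2nd Thursday of the month.
October 2025 — 2nd Thursday is Oct 9 2025.
2nd Thursday of November 2025: Nov 13 2025.
2nd Thursday of December 2025: Dec 11 2025.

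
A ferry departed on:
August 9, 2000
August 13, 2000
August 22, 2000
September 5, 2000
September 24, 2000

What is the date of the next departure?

October 18, 2000

Gaps: 4, 9, 14, 19 days — each gap is 5 larger than the previous one.
Next gap: 24 days. September 24, 2000 + 24 days = October 18, 2000.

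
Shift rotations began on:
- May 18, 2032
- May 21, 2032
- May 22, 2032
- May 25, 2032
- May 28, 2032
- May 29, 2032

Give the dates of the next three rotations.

June 1, 2032; June 4, 2032; June 5, 2032

Gaps: 3, 1, 3, 3, 1 days — not constant, but cyclic with period 3.
The events fall on every Tuesday, Friday and Saturday.
Next Tuesday: June 1, 2032.
The following Friday is June 4, 2032.
The following Saturday is June 5, 2032.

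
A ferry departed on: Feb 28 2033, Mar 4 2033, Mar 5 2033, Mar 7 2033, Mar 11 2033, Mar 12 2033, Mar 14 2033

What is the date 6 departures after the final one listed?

The gap pattern 4, 1, 2, 4, 1, 2 repeats every 3 events.
These are the Mondays, Fridays and Saturdays of each week.
The following Friday is Mar 18 2033.
The following Saturday is Mar 19 2033.
Next Monday: Mar 21 2033.
The following Friday is Mar 25 2033.
The following Saturday is Mar 26 2033.
Next Monday: Mar 28 2033.

Mar 28 2033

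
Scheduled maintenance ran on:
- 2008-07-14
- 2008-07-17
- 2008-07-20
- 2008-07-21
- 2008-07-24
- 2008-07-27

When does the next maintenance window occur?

Every event lands on a Monday or Thursday or Sunday (gaps cycle 3, 3, 1, 3, 3).
So the schedule is: every Monday, Thursday and Sunday.
The following Monday is 2008-07-28.

2008-07-28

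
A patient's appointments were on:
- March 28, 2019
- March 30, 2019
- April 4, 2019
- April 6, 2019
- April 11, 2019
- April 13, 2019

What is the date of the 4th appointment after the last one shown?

April 27, 2019

Gaps: 2, 5, 2, 5, 2 days — not constant, but cyclic with period 2.
The events fall on every Thursday and Saturday.
The following Thursday is April 18, 2019.
Next Saturday: April 20, 2019.
The following Thursday is April 25, 2019.
The following Saturday is April 27, 2019.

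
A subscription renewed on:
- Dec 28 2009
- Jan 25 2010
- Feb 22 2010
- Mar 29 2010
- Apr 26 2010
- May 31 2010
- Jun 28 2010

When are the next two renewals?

All Mondays; the gaps (28, 28, 35, 28, 35, 28) vary with month length.
This is the last Monday of each month.
Last Monday of July 2010: Jul 26 2010.
Last Monday of August 2010: Aug 30 2010.

Jul 26 2010, Aug 30 2010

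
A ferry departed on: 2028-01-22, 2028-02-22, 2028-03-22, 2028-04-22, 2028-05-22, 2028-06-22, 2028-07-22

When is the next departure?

2028-08-22

The day-of-month is always 22 (31, 29, 31, 30, 31, 30 days between events).
So this recurs on the 22nd of each month.
August 2028: 2028-08-22.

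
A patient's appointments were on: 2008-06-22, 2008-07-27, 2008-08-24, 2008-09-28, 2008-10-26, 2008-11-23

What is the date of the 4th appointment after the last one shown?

These are Sundays at 28- or 35-day spacing (35, 28, 35, 28, 28).
The pattern: 4th Sunday of the month.
4th Sunday of December 2008: 2008-12-28.
January 2009 — 4th Sunday is 2009-01-25.
4th Sunday of February 2009: 2009-02-22.
4th Sunday of March 2009: 2009-03-22.

2009-03-22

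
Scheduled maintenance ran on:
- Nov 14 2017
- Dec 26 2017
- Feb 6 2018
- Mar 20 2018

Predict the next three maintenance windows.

Gaps between consecutive events: 42, 42, 42 days — a constant 42-day interval.
Mar 20 2018 + 42 days = May 1 2018.
May 1 2018 + 42 days = Jun 12 2018.
Jun 12 2018 + 42 days = Jul 24 2018.

May 1 2018, Jun 12 2018, Jul 24 2018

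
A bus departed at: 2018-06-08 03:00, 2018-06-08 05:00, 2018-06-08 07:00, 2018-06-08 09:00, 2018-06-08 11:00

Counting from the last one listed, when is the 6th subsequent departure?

2018-06-08 23:00

Spacing: 2, 2, 2, 2 h — constant 2 h.
2018-06-08 11:00 + 2 h = 2018-06-08 13:00.
2018-06-08 13:00 + 2 h = 2018-06-08 15:00.
2018-06-08 15:00 + 2 h = 2018-06-08 17:00.
2018-06-08 17:00 + 2 h = 2018-06-08 19:00.
2018-06-08 19:00 + 2 h = 2018-06-08 21:00.
2018-06-08 21:00 + 2 h = 2018-06-08 23:00.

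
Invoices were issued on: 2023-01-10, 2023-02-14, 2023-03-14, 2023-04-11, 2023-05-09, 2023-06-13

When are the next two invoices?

2023-07-11, 2023-08-08

These are Tuesdays at 28- or 35-day spacing (35, 28, 28, 28, 35).
The pattern: 2nd Tuesday of the month.
July 2023 — 2nd Tuesday is 2023-07-11.
August 2023 — 2nd Tuesday is 2023-08-08.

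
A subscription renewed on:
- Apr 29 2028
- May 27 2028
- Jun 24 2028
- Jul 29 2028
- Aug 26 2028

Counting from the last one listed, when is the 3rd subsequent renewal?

Every date is a Saturday; gaps 28, 28, 35, 28 days.
Each is the last Saturday of its month (at least one falls on the 29th or later, ruling out '4th Saturday').
September 2028 ends with Saturday Sep 30 2028.
Last Saturday of October 2028: Oct 28 2028.
Last Saturday of November 2028: Nov 25 2028.

Nov 25 2028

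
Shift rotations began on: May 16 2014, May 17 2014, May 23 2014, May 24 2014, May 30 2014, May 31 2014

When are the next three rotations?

Jun 6 2014, Jun 7 2014, Jun 13 2014

Every event lands on a Friday or Saturday (gaps cycle 1, 6, 1, 6, 1).
So the schedule is: every Friday and Saturday.
The following Friday is Jun 6 2014.
The following Saturday is Jun 7 2014.
Next Friday: Jun 13 2014.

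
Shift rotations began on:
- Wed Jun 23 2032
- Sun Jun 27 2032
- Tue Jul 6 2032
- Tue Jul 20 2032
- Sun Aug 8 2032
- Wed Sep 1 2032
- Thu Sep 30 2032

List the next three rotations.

The spacing grows by 5 each time: 4, 9, 14, 19, 24, 29 days.
Next gap: 34 days. Thu Sep 30 2032 + 34 days = Wed Nov 3 2032.
Next gap: 39 days. Wed Nov 3 2032 + 39 days = Sun Dec 12 2032.
Next gap: 44 days. Sun Dec 12 2032 + 44 days = Tue Jan 25 2033.

Wed Nov 3 2032, Sun Dec 12 2032, Tue Jan 25 2033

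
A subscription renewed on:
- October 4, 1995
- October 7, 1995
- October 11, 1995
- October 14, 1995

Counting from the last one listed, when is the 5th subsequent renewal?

Every event lands on a Wednesday or Saturday (gaps cycle 3, 4, 3).
So the schedule is: every Wednesday and Saturday.
The following Wednesday is October 18, 1995.
Next Saturday: October 21, 1995.
Next Wednesday: October 25, 1995.
The following Saturday is October 28, 1995.
Next Wednesday: November 1, 1995.

November 1, 1995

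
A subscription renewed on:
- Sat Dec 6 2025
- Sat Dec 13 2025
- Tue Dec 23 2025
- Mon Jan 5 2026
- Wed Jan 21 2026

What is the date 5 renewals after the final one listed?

Gaps: 7, 10, 13, 16 days — each gap is 3 larger than the previous one.
Next gap: 19 days. Wed Jan 21 2026 + 19 days = Mon Feb 9 2026.
Next gap: 22 days. Mon Feb 9 2026 + 22 days = Tue Mar 3 2026.
Next gap: 25 days. Tue Mar 3 2026 + 25 days = Sat Mar 28 2026.
Next gap: 28 days. Sat Mar 28 2026 + 28 days = Sat Apr 25 2026.
Next gap: 31 days. Sat Apr 25 2026 + 31 days = Tue May 26 2026.

Tue May 26 2026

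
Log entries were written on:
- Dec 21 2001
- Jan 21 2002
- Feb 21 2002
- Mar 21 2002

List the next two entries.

Apr 21 2002, May 21 2002

Each date is the 21st; the gaps (31, 31, 28) track the month lengths.
The rule is the 21st of each month.
Next: April 2002 → Apr 21 2002.
May 2002: May 21 2002.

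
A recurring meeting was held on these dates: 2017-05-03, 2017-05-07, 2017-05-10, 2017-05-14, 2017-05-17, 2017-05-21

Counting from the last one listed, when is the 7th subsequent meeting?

The gap pattern 4, 3, 4, 3, 4 repeats every 2 events.
These are the Wednesdays and Sundays of each week.
The following Wednesday is 2017-05-24.
Next Sunday: 2017-05-28.
Next Wednesday: 2017-05-31.
The following Sunday is 2017-06-04.
The following Wednesday is 2017-06-07.
Next Sunday: 2017-06-11.
The following Wednesday is 2017-06-14.

2017-06-14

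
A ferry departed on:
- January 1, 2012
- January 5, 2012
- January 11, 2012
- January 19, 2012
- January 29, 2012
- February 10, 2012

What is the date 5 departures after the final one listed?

Intervals are 4, 6, 8, 10, 12 days — an arithmetic progression with common difference 2.
Next gap: 14 days. February 10, 2012 + 14 days = February 24, 2012.
Next gap: 16 days. February 24, 2012 + 16 days = March 11, 2012.
Next gap: 18 days. March 11, 2012 + 18 days = March 29, 2012.
Next gap: 20 days. March 29, 2012 + 20 days = April 18, 2012.
Next gap: 22 days. April 18, 2012 + 22 days = May 10, 2012.

May 10, 2012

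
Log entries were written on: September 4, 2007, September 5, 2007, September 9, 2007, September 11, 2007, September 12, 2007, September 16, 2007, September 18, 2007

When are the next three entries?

Gaps: 1, 4, 2, 1, 4, 2 days — not constant, but cyclic with period 3.
The events fall on every Tuesday, Wednesday and Sunday.
Next Wednesday: September 19, 2007.
The following Sunday is September 23, 2007.
Next Tuesday: September 25, 2007.

September 19, 2007; September 23, 2007; September 25, 2007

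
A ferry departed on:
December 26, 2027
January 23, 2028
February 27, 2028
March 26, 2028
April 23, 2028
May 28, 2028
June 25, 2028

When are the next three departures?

July 23, 2028; August 27, 2028; September 24, 2028

Gaps: 28, 35, 28, 28, 35, 28 days — a mix of 28 and 35. Every date is a Sunday.
Each is the 4th Sunday of its month.
4th Sunday of July 2028: July 23, 2028.
4th Sunday of August 2028: August 27, 2028.
September 2028 — 4th Sunday is September 24, 2028.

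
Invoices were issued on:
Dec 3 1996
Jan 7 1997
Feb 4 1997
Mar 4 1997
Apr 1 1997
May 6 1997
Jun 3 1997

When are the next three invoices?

Jul 1 1997, Aug 5 1997, Sep 2 1997

Gaps: 35, 28, 28, 28, 35, 28 days — a mix of 28 and 35. Every date is a Tuesday.
Each is the 1st Tuesday of its month.
1st Tuesday of July 1997: Jul 1 1997.
1st Tuesday of August 1997: Aug 5 1997.
1st Tuesday of September 1997: Sep 2 1997.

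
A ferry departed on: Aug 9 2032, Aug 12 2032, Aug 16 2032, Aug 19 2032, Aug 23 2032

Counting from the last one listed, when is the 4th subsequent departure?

The gap pattern 3, 4, 3, 4 repeats every 2 events.
These are the Mondays and Thursdays of each week.
Next Thursday: Aug 26 2032.
The following Monday is Aug 30 2032.
Next Thursday: Sep 2 2032.
The following Monday is Sep 6 2032.

Sep 6 2032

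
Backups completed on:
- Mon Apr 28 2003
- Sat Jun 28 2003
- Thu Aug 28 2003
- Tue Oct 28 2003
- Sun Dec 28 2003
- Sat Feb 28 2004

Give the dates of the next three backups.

The day-of-month is always 28 (61, 61, 61, 61, 62 days between events).
So this recurs on the 28th of every 2 months.
April 2004: Wed Apr 28 2004.
Next: June 2004 → Mon Jun 28 2004.
Next: August 2004 → Sat Aug 28 2004.

Wed Apr 28 2004, Mon Jun 28 2004, Sat Aug 28 2004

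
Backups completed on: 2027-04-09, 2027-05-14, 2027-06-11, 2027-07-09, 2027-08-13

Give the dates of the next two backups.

2027-09-10, 2027-10-08

Gaps: 35, 28, 28, 35 days — a mix of 28 and 35. Every date is a Friday.
Each is the 2nd Friday of its month.
September 2027 — 2nd Friday is 2027-09-10.
2nd Friday of October 2027: 2027-10-08.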